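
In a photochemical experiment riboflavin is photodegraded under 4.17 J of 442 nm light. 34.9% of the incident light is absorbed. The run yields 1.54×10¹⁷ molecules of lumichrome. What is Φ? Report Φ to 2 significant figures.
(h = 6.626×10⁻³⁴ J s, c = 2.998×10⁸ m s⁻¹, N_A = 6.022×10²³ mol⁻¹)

Product: 1.54×10¹⁷ / 6.022×10²³ = 2.557×10⁻⁷ mol.
Photon energy at 442 nm: hc/λ = (6.626×10⁻³⁴)(2.998×10⁸)/(442×10⁻⁹) = 4.494×10⁻¹⁹ J.
Photons incident: 4.17 / 4.494×10⁻¹⁹ = 9.279×10¹⁸, i.e. 9.279×10¹⁸/6.022×10²³ = 1.541×10⁻⁵ mol.
Photons absorbed: 0.349 × 1.541×10⁻⁵ = 5.378×10⁻⁶ mol.
Φ = 2.557×10⁻⁷ mol / 5.378×10⁻⁶ mol photons = 0.048.

Φ = 0.048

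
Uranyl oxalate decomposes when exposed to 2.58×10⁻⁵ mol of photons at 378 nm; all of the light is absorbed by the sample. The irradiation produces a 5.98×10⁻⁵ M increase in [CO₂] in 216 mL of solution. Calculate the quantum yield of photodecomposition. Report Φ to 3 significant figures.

Product: (5.98×10⁻⁵ M)(0.216 L) = 1.292×10⁻⁵ mol.
Φ = 1.292×10⁻⁵ mol / 2.58×10⁻⁵ mol photons = 0.501.

Φ = 0.501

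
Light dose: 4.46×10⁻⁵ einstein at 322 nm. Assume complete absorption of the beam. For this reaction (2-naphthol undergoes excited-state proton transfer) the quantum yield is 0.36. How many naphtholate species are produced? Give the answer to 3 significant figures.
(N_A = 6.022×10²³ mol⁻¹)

Product: Φ × n_abs = 0.36 × 4.46×10⁻⁵ = 1.606×10⁻⁵ mol.
As a count: 1.606×10⁻⁵ × 6.022×10²³ = 9.67×10¹⁸.

9.67×10¹⁸ species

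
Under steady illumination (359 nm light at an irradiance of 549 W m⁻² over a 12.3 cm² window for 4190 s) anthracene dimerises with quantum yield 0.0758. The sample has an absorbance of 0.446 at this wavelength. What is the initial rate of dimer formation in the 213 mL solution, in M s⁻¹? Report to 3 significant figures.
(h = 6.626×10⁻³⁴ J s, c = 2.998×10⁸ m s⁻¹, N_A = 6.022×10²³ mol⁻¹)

4.63×10⁻⁷ M s⁻¹

Photon energy at 359 nm: hc/λ = (6.626×10⁻³⁴)(2.998×10⁸)/(359×10⁻⁹) = 5.533×10⁻¹⁹ J.
Energy delivered: (549 W m⁻²)(12.3×10⁻⁴ m²)(4190 s) = 2829 J.
Photons incident: 2829 / 5.533×10⁻¹⁹ = 5.113×10²¹, i.e. 5.113×10²¹/6.022×10²³ = 0.008491 mol.
Fraction absorbed: 1 − 10^(−0.446) = 0.6419.
Photons absorbed: 0.6419 × 0.008491 = 0.005450 mol.
Product formed: 0.0758 × 0.005450 = 4.131×10⁻⁴ mol.
Rate: 4.131×10⁻⁴ mol / (4190 s × 0.213 L) = 4.63×10⁻⁷ M s⁻¹.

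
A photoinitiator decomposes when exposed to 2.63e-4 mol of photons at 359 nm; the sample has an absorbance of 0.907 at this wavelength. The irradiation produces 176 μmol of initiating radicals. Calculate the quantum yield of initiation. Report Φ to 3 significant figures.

Product: 176 μmol = 1.76e-4 mol.
Fraction absorbed: 1 − 10^(−0.907) = 0.8761.
Photons absorbed: 0.8761 × 2.63e-4 = 2.304e-4 mol.
Φ = 1.76e-4 mol / 2.304e-4 mol photons = 0.764.

Φ = 0.764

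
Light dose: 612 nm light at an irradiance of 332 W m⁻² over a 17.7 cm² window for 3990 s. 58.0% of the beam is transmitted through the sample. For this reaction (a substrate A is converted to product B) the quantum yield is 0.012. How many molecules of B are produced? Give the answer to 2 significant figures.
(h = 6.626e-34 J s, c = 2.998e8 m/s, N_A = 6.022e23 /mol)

Photon energy at 612 nm: hc/λ = (6.626e-34)(2.998e8)/(612e-9) = 3.246e-19 J.
Energy delivered: (332 W m⁻²)(17.7e-4 m²)(3990 s) = 2345 J.
Photons incident: 2345 / 3.246e-19 = 7.224e21, i.e. 7.224e21/6.022e23 = 0.01200 mol.
Fraction absorbed: 1 − 58.0/100 = 0.4200.
Photons absorbed: 0.4200 × 0.01200 = 0.005040 mol.
Product: Φ × n_abs = 0.012 × 0.005040 = 6.048e-5 mol.
As a count: 6.048e-5 × 6.022e23 = 3.6e19.

3.6e19 molecules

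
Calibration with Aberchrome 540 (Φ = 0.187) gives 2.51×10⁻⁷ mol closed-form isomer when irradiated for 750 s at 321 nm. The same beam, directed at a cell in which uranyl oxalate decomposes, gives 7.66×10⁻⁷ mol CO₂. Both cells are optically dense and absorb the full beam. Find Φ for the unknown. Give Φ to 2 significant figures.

Φ = 0.57

Photons absorbed by the actinometer: 2.51×10⁻⁷ / 0.187 = 1.342×10⁻⁶ mol.
Φ(unknown) = 7.66×10⁻⁷ / 1.342×10⁻⁶ = 0.57.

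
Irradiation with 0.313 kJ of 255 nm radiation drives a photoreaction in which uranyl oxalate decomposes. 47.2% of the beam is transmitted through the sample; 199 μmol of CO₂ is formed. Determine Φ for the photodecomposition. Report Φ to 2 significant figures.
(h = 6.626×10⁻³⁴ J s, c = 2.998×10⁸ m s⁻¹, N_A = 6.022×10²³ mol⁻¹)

Product: 199 μmol = 1.99×10⁻⁴ mol.
Photon energy at 255 nm: hc/λ = (6.626×10⁻³⁴)(2.998×10⁸)/(255×10⁻⁹) = 7.790×10⁻¹⁹ J.
Incident energy: 0.313 kJ = 313 J.
Photons incident: 313 / 7.790×10⁻¹⁹ = 4.018×10²⁰, i.e. 4.018×10²⁰/6.022×10²³ = 6.672×10⁻⁴ mol.
Fraction absorbed: 1 − 47.2/100 = 0.5280.
Photons absorbed: 0.5280 × 6.672×10⁻⁴ = 3.523×10⁻⁴ mol.
Φ = 1.99×10⁻⁴ mol / 3.523×10⁻⁴ mol photons = 0.56.

Φ = 0.56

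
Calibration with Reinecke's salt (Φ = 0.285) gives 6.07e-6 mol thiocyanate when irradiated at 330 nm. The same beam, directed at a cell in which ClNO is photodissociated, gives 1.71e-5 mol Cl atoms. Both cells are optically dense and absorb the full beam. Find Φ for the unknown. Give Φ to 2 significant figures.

Φ = 0.80

Photons absorbed by the actinometer: 6.07e-6 / 0.285 = 2.130e-5 mol.
Φ(unknown) = 1.71e-5 / 2.130e-5 = 0.80.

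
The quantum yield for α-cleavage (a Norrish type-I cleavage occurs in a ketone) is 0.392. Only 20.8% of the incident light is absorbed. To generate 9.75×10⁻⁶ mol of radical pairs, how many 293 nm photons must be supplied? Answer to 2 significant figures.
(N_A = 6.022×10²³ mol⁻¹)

Photons that must be absorbed: 9.75×10⁻⁶ / 0.392 = 2.487×10⁻⁵ mol.
Incident photons needed: 2.487×10⁻⁵ / 0.208 = 1.196×10⁻⁴ mol.
Photon count: 1.196×10⁻⁴ × 6.022×10²³ = 7.2×10¹⁹.

7.2×10¹⁹ photons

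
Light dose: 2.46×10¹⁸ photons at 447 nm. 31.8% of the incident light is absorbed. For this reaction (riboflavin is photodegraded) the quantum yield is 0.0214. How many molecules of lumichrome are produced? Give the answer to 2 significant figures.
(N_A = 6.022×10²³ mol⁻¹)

1.7×10¹⁶ molecules

Moles of photons: 2.46×10¹⁸ / 6.022×10²³ = 4.085×10⁻⁶ mol.
Photons absorbed: 0.318 × 4.085×10⁻⁶ = 1.299×10⁻⁶ mol.
Product: Φ × n_abs = 0.0214 × 1.299×10⁻⁶ = 2.780×10⁻⁸ mol.
As a count: 2.780×10⁻⁸ × 6.022×10²³ = 1.7×10¹⁶.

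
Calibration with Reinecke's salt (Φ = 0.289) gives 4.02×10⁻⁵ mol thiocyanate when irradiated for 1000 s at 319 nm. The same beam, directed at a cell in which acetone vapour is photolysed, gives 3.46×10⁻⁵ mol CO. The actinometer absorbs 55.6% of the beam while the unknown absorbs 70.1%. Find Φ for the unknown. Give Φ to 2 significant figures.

Φ = 0.20

Photons absorbed by the actinometer: 4.02×10⁻⁵ / 0.289 = 1.391×10⁻⁴ mol.
Incident flux: 1.391×10⁻⁴ / 0.556 = 2.502×10⁻⁴ einstein.
Absorbed by unknown: 0.701 × 2.502×10⁻⁴ = 1.754×10⁻⁴ mol.
Φ(unknown) = 3.46×10⁻⁵ / 1.754×10⁻⁴ = 0.20.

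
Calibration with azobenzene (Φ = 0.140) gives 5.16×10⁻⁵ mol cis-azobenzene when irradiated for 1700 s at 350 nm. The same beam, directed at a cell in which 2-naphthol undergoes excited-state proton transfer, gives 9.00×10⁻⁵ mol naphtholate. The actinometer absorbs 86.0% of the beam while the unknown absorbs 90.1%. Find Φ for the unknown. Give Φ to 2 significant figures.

Φ = 0.23

Photons absorbed by the actinometer: 5.16×10⁻⁵ / 0.140 = 3.686×10⁻⁴ mol.
Incident flux: 3.686×10⁻⁴ / 0.860 = 4.286×10⁻⁴ einstein.
Absorbed by unknown: 0.901 × 4.286×10⁻⁴ = 3.862×10⁻⁴ mol.
Φ(unknown) = 9.00×10⁻⁵ / 3.862×10⁻⁴ = 0.23.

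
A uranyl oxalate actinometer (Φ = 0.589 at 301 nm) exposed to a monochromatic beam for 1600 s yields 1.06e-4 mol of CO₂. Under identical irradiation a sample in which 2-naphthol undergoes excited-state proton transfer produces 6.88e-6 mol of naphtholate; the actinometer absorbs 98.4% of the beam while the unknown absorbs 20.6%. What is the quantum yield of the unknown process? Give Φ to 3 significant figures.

Photons absorbed by the actinometer: 1.06e-4 / 0.589 = 1.800e-4 mol.
Incident flux: 1.800e-4 / 0.984 = 1.829e-4 einstein.
Absorbed by unknown: 0.206 × 1.829e-4 = 3.768e-5 mol.
Φ(unknown) = 6.88e-6 / 3.768e-5 = 0.183.

Φ = 0.183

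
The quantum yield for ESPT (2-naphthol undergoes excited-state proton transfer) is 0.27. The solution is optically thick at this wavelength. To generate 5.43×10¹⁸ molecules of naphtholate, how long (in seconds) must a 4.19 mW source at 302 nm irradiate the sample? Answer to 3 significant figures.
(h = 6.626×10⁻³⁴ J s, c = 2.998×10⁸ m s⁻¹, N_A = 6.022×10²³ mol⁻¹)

Product: 5.43×10¹⁸ / 6.022×10²³ = 9.017×10⁻⁶ mol.
Photons that must be absorbed: 9.017×10⁻⁶ / 0.27 = 3.340×10⁻⁵ mol.
Photon energy: hc/λ = 6.578×10⁻¹⁹ J; per mole, 3.961×10⁵ J mol⁻¹.
Energy required: 3.340×10⁻⁵ × 3.961×10⁵ = 13.23 J.
Time: 13.23 J / 0.00419 W = 3160 s.

t ≈ 3160 s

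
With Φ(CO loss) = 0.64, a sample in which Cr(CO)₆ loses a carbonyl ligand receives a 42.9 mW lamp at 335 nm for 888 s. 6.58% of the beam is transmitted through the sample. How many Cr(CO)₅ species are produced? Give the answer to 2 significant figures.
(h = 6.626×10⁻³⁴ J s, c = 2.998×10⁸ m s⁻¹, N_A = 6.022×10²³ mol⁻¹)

3.8×10¹⁹ species

Photon energy at 335 nm: hc/λ = (6.626×10⁻³⁴)(2.998×10⁸)/(335×10⁻⁹) = 5.930×10⁻¹⁹ J.
Energy delivered: (42.9 mW)(888 s) = 38.10 J.
Photons incident: 38.10 / 5.930×10⁻¹⁹ = 6.425×10¹⁹, i.e. 6.425×10¹⁹/6.022×10²³ = 1.067×10⁻⁴ mol.
Fraction absorbed: 1 − 6.58/100 = 0.9342.
Photons absorbed: 0.9342 × 1.067×10⁻⁴ = 9.968×10⁻⁵ mol.
Product: Φ × n_abs = 0.64 × 9.968×10⁻⁵ = 6.380×10⁻⁵ mol.
As a count: 6.380×10⁻⁵ × 6.022×10²³ = 3.8×10¹⁹.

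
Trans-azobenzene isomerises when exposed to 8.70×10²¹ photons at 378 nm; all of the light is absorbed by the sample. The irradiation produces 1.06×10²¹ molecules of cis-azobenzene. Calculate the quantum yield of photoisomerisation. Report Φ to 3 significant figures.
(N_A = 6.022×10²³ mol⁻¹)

Φ = 0.122

Product: 1.06×10²¹ / 6.022×10²³ = 0.001760 mol.
Moles of photons: 8.70×10²¹ / 6.022×10²³ = 0.01445 mol.
Φ = 0.001760 mol / 0.01445 mol photons = 0.122.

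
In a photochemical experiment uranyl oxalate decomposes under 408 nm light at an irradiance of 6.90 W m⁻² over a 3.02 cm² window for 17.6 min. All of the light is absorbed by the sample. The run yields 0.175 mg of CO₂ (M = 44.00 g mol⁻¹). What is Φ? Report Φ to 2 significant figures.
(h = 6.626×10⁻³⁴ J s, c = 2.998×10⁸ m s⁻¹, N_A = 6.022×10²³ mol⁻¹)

Product: 0.175 mg / 44.00 g mol⁻¹ = 3.977×10⁻⁶ mol.
Photon energy at 408 nm: hc/λ = (6.626×10⁻³⁴)(2.998×10⁸)/(408×10⁻⁹) = 4.869×10⁻¹⁹ J.
Energy delivered: (6.90 W m⁻²)(3.02×10⁻⁴ m²)(1056 s) = 2.200 J.
Photons incident: 2.200 / 4.869×10⁻¹⁹ = 4.518×10¹⁸, i.e. 4.518×10¹⁸/6.022×10²³ = 7.502×10⁻⁶ mol.
Φ = 3.977×10⁻⁶ mol / 7.502×10⁻⁶ mol photons = 0.53.

Φ = 0.53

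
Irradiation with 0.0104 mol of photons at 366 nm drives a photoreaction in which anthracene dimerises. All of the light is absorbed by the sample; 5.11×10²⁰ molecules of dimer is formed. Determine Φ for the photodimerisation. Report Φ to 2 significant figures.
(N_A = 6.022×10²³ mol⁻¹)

Φ = 0.082

Product: 5.11×10²⁰ / 6.022×10²³ = 8.486×10⁻⁴ mol.
Φ = 8.486×10⁻⁴ mol / 0.0104 mol photons = 0.082.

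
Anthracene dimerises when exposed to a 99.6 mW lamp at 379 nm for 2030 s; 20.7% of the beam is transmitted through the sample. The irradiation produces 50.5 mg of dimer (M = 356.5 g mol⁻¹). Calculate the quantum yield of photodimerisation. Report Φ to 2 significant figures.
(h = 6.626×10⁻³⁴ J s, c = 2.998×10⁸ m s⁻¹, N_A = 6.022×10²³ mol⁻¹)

Φ = 0.28

Product: 50.5 mg / 356.5 g mol⁻¹ = 1.417×10⁻⁴ mol.
Photon energy at 379 nm: hc/λ = (6.626×10⁻³⁴)(2.998×10⁸)/(379×10⁻⁹) = 5.241×10⁻¹⁹ J.
Energy delivered: (99.6 mW)(2030 s) = 202.2 J.
Photons incident: 202.2 / 5.241×10⁻¹⁹ = 3.858×10²⁰, i.e. 3.858×10²⁰/6.022×10²³ = 6.407×10⁻⁴ mol.
Fraction absorbed: 1 − 20.7/100 = 0.7930.
Photons absorbed: 0.7930 × 6.407×10⁻⁴ = 5.081×10⁻⁴ mol.
Φ = 1.417×10⁻⁴ mol / 5.081×10⁻⁴ mol photons = 0.28.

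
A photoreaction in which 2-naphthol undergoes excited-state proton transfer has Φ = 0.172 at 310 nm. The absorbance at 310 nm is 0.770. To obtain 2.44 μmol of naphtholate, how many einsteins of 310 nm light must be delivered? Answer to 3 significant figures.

Product: 2.44 μmol = 2.44×10⁻⁶ mol.
Photons that must be absorbed: 2.44×10⁻⁶ / 0.172 = 1.419×10⁻⁵ mol.
Fraction absorbed: 1 − 10^(−0.770) = 0.8302.
Incident photons needed: 1.419×10⁻⁵ / 0.8302 = 1.709×10⁻⁵ mol.

1.71×10⁻⁵ einstein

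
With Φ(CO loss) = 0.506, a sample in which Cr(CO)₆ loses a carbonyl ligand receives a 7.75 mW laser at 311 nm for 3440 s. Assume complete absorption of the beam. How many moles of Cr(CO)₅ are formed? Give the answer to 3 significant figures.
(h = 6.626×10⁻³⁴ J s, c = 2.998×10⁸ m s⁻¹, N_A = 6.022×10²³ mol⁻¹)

Photon energy at 311 nm: hc/λ = (6.626×10⁻³⁴)(2.998×10⁸)/(311×10⁻⁹) = 6.387×10⁻¹⁹ J.
Energy delivered: (7.75 mW)(3440 s) = 26.66 J.
Photons incident: 26.66 / 6.387×10⁻¹⁹ = 4.174×10¹⁹, i.e. 4.174×10¹⁹/6.022×10²³ = 6.931×10⁻⁵ mol.
Product: Φ × n_abs = 0.506 × 6.931×10⁻⁵ = 3.507×10⁻⁵ mol.

3.51×10⁻⁵ mol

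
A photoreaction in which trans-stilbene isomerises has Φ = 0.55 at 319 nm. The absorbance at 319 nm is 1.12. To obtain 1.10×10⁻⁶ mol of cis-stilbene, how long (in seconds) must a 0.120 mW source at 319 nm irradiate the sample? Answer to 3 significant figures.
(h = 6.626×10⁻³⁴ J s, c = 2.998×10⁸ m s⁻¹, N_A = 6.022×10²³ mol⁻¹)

t ≈ 6760 s

Photons that must be absorbed: 1.10×10⁻⁶ / 0.55 = 2.000×10⁻⁶ mol.
Fraction absorbed: 1 − 10^(−1.12) = 0.9241.
Incident photons needed: 2.000×10⁻⁶ / 0.9241 = 2.164×10⁻⁶ mol.
Photon energy: hc/λ = 6.227×10⁻¹⁹ J; per mole, 3.750×10⁵ J mol⁻¹.
Energy required: 2.164×10⁻⁶ × 3.750×10⁵ = 0.8115 J.
Time: 0.8115 J / 0.00012 W = 6760 s.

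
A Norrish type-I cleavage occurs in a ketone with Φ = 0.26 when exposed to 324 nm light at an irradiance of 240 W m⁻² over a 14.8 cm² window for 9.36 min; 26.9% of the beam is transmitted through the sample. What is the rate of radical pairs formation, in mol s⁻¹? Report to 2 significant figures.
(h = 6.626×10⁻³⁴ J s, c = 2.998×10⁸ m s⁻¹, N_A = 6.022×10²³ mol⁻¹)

1.8×10⁻⁷ mol s⁻¹

Photon energy at 324 nm: hc/λ = (6.626×10⁻³⁴)(2.998×10⁸)/(324×10⁻⁹) = 6.131×10⁻¹⁹ J.
Energy delivered: (240 W m⁻²)(14.8×10⁻⁴ m²)(561.6 s) = 199.5 J.
Photons incident: 199.5 / 6.131×10⁻¹⁹ = 3.254×10²⁰, i.e. 3.254×10²⁰/6.022×10²³ = 5.404×10⁻⁴ mol.
Fraction absorbed: 1 − 26.9/100 = 0.7310.
Photons absorbed: 0.7310 × 5.404×10⁻⁴ = 3.950×10⁻⁴ mol.
Product formed: 0.26 × 3.950×10⁻⁴ = 1.027×10⁻⁴ mol.
Rate: 1.027×10⁻⁴ / 561.6 s = 1.8×10⁻⁷ mol s⁻¹.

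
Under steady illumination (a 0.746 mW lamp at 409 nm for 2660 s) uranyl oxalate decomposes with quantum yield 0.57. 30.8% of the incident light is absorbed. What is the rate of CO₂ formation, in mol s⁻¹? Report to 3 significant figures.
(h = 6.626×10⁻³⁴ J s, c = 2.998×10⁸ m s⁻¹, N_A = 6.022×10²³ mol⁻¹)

4.48×10⁻¹⁰ mol s⁻¹

Photon energy at 409 nm: hc/λ = (6.626×10⁻³⁴)(2.998×10⁸)/(409×10⁻⁹) = 4.857×10⁻¹⁹ J.
Energy delivered: (0.746 mW)(2660 s) = 1.984 J.
Photons incident: 1.984 / 4.857×10⁻¹⁹ = 4.085×10¹⁸, i.e. 4.085×10¹⁸/6.022×10²³ = 6.783×10⁻⁶ mol.
Photons absorbed: 0.308 × 6.783×10⁻⁶ = 2.089×10⁻⁶ mol.
Product formed: 0.57 × 2.089×10⁻⁶ = 1.191×10⁻⁶ mol.
Rate: 1.191×10⁻⁶ / 2660 s = 4.48×10⁻¹⁰ mol s⁻¹.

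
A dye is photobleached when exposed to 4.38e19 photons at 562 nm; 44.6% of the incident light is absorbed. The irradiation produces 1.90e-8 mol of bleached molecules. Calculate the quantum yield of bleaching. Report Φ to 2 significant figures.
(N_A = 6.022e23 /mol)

Φ = 5.9e-4

Moles of photons: 4.38e19 / 6.022e23 = 7.273e-5 mol.
Photons absorbed: 0.446 × 7.273e-5 = 3.244e-5 mol.
Φ = 1.90e-8 mol / 3.244e-5 mol photons = 5.9e-4.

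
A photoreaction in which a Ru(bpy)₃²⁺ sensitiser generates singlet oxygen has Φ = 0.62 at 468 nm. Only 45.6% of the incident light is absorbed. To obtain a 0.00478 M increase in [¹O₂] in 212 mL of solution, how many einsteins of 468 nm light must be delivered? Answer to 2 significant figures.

0.0036 einstein

Product: (0.00478 M)(0.212 L) = 0.001013 mol.
Photons that must be absorbed: 0.001013 / 0.62 = 0.001634 mol.
Incident photons needed: 0.001634 / 0.456 = 0.003583 mol.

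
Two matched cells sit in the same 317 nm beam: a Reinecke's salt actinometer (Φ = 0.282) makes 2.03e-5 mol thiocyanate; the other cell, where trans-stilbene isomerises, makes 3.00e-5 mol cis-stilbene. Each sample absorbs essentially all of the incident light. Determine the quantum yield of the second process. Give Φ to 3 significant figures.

Photons absorbed by the actinometer: 2.03e-5 / 0.282 = 7.199e-5 mol.
Φ(unknown) = 3.00e-5 / 7.199e-5 = 0.417.

Φ = 0.417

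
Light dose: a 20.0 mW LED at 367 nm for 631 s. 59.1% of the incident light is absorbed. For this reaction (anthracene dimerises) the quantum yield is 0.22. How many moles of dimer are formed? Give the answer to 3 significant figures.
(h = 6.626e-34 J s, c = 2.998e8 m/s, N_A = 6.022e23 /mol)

5.03e-6 mol

Photon energy at 367 nm: hc/λ = (6.626e-34)(2.998e8)/(367e-9) = 5.413e-19 J.
Energy delivered: (20.0 mW)(631 s) = 12.62 J.
Photons incident: 12.62 / 5.413e-19 = 2.331e19, i.e. 2.331e19/6.022e23 = 3.871e-5 mol.
Photons absorbed: 0.591 × 3.871e-5 = 2.288e-5 mol.
Product: Φ × n_abs = 0.22 × 2.288e-5 = 5.034e-6 mol.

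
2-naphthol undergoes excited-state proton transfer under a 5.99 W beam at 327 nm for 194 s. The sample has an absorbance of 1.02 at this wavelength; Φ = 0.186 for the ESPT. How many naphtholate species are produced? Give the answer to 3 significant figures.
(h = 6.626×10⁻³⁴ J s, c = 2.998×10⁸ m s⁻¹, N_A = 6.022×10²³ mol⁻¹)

3.22×10²⁰ species

Photon energy at 327 nm: hc/λ = (6.626×10⁻³⁴)(2.998×10⁸)/(327×10⁻⁹) = 6.075×10⁻¹⁹ J.
Energy delivered: (5.99 W)(194 s) = 1162 J.
Photons incident: 1162 / 6.075×10⁻¹⁹ = 1.913×10²¹, i.e. 1.913×10²¹/6.022×10²³ = 0.003177 mol.
Fraction absorbed: 1 − 10^(−1.02) = 0.9045.
Photons absorbed: 0.9045 × 0.003177 = 0.002874 mol.
Product: Φ × n_abs = 0.186 × 0.002874 = 5.346×10⁻⁴ mol.
As a count: 5.346×10⁻⁴ × 6.022×10²³ = 3.22×10²⁰.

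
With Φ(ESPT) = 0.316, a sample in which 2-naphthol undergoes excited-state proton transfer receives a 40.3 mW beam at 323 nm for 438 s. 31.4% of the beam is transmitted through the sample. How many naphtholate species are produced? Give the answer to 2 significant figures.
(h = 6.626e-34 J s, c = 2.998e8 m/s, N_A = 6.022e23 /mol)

Photon energy at 323 nm: hc/λ = (6.626e-34)(2.998e8)/(323e-9) = 6.150e-19 J.
Energy delivered: (40.3 mW)(438 s) = 17.65 J.
Photons incident: 17.65 / 6.150e-19 = 2.870e19, i.e. 2.870e19/6.022e23 = 4.766e-5 mol.
Fraction absorbed: 1 − 31.4/100 = 0.6860.
Photons absorbed: 0.6860 × 4.766e-5 = 3.269e-5 mol.
Product: Φ × n_abs = 0.316 × 3.269e-5 = 1.033e-5 mol.
As a count: 1.033e-5 × 6.022e23 = 6.2e18.

6.2e18 species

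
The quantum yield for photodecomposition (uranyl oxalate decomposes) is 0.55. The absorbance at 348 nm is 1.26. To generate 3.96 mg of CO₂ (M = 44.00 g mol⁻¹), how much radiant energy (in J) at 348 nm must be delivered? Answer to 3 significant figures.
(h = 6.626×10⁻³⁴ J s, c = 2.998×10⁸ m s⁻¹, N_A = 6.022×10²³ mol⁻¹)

Product: 3.96 mg / 44.00 g mol⁻¹ = 9.000×10⁻⁵ mol.
Photons that must be absorbed: 9.000×10⁻⁵ / 0.55 = 1.636×10⁻⁴ mol.
Fraction absorbed: 1 − 10^(−1.26) = 0.9450.
Incident photons needed: 1.636×10⁻⁴ / 0.9450 = 1.731×10⁻⁴ mol.
Photon energy: hc/λ = 5.708×10⁻¹⁹ J; per mole, 3.437×10⁵ J mol⁻¹.
Energy required: 1.731×10⁻⁴ × 3.437×10⁵ = 59.5 J.

59.5 J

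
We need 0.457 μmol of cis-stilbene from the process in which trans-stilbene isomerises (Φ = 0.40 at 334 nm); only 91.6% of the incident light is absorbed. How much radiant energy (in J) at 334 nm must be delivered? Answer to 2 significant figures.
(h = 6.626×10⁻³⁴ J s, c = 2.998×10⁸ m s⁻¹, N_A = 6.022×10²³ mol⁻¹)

Product: 0.457 μmol = 4.57×10⁻⁷ mol.
Photons that must be absorbed: 4.57×10⁻⁷ / 0.40 = 1.142×10⁻⁶ mol.
Incident photons needed: 1.142×10⁻⁶ / 0.916 = 1.247×10⁻⁶ mol.
Photon energy: hc/λ = 5.948×10⁻¹⁹ J; per mole, 3.582×10⁵ J mol⁻¹.
Energy required: 1.247×10⁻⁶ × 3.582×10⁵ = 0.45 J.

0.45 J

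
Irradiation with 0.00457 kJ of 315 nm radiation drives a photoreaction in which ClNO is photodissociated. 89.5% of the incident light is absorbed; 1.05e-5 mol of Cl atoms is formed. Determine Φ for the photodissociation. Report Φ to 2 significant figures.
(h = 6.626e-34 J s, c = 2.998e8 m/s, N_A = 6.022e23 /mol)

Φ = 0.97

Photon energy at 315 nm: hc/λ = (6.626e-34)(2.998e8)/(315e-9) = 6.306e-19 J.
Incident energy: 0.00457 kJ = 4.57 J.
Photons incident: 4.57 / 6.306e-19 = 7.247e18, i.e. 7.247e18/6.022e23 = 1.203e-5 mol.
Photons absorbed: 0.895 × 1.203e-5 = 1.077e-5 mol.
Φ = 1.05e-5 mol / 1.077e-5 mol photons = 0.97.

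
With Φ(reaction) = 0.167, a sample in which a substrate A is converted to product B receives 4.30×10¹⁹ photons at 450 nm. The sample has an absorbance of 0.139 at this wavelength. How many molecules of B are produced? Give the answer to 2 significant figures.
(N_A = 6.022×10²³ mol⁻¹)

Moles of photons: 4.30×10¹⁹ / 6.022×10²³ = 7.140×10⁻⁵ mol.
Fraction absorbed: 1 − 10^(−0.139) = 0.2739.
Photons absorbed: 0.2739 × 7.140×10⁻⁵ = 1.956×10⁻⁵ mol.
Product: Φ × n_abs = 0.167 × 1.956×10⁻⁵ = 3.267×10⁻⁶ mol.
As a count: 3.267×10⁻⁶ × 6.022×10²³ = 2.0×10¹⁸.

2.0×10¹⁸ molecules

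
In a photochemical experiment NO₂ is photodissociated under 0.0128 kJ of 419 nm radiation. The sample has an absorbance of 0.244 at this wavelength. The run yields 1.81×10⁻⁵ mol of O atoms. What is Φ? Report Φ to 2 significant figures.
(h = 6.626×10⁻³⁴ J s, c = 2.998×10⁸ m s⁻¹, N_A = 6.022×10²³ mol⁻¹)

Photon energy at 419 nm: hc/λ = (6.626×10⁻³⁴)(2.998×10⁸)/(419×10⁻⁹) = 4.741×10⁻¹⁹ J.
Incident energy: 0.0128 kJ = 12.8 J.
Photons incident: 12.8 / 4.741×10⁻¹⁹ = 2.700×10¹⁹, i.e. 2.700×10¹⁹/6.022×10²³ = 4.484×10⁻⁵ mol.
Fraction absorbed: 1 − 10^(−0.244) = 0.4298.
Photons absorbed: 0.4298 × 4.484×10⁻⁵ = 1.927×10⁻⁵ mol.
Φ = 1.81×10⁻⁵ mol / 1.927×10⁻⁵ mol photons = 0.94.

Φ = 0.94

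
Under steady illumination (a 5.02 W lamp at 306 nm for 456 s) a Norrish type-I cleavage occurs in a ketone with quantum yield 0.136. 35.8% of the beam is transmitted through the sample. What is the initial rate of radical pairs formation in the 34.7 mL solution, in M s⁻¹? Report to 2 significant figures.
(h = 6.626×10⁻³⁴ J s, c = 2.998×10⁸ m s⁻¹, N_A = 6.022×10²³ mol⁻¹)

3.2×10⁻⁵ M s⁻¹

Photon energy at 306 nm: hc/λ = (6.626×10⁻³⁴)(2.998×10⁸)/(306×10⁻⁹) = 6.492×10⁻¹⁹ J.
Energy delivered: (5.02 W)(456 s) = 2289 J.
Photons incident: 2289 / 6.492×10⁻¹⁹ = 3.526×10²¹, i.e. 3.526×10²¹/6.022×10²³ = 0.005855 mol.
Fraction absorbed: 1 − 35.8/100 = 0.6420.
Photons absorbed: 0.6420 × 0.005855 = 0.003759 mol.
Product formed: 0.136 × 0.003759 = 5.112×10⁻⁴ mol.
Rate: 5.112×10⁻⁴ mol / (456 s × 0.0347 L) = 3.2×10⁻⁵ M s⁻¹.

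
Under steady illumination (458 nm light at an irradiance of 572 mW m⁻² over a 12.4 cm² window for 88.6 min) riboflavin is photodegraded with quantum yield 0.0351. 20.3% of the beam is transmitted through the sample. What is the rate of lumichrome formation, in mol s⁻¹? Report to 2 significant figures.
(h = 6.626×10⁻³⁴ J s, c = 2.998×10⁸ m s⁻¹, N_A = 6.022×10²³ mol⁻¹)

Photon energy at 458 nm: hc/λ = (6.626×10⁻³⁴)(2.998×10⁸)/(458×10⁻⁹) = 4.337×10⁻¹⁹ J.
Energy delivered: (572 mW m⁻²)(12.4×10⁻⁴ m²)(5316 s) = 3.771 J.
Photons incident: 3.771 / 4.337×10⁻¹⁹ = 8.695×10¹⁸, i.e. 8.695×10¹⁸/6.022×10²³ = 1.444×10⁻⁵ mol.
Fraction absorbed: 1 − 20.3/100 = 0.7970.
Photons absorbed: 0.7970 × 1.444×10⁻⁵ = 1.151×10⁻⁵ mol.
Product formed: 0.0351 × 1.151×10⁻⁵ = 4.040×10⁻⁷ mol.
Rate: 4.040×10⁻⁷ / 5316 s = 7.6×10⁻¹¹ mol s⁻¹.

7.6×10⁻¹¹ mol s⁻¹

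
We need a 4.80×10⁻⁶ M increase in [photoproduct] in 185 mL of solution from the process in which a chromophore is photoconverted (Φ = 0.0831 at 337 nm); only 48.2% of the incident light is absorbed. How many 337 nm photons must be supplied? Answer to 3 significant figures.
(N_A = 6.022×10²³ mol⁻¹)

1.34×10¹⁹ photons

Product: (4.80×10⁻⁶ M)(0.185 L) = 8.880×10⁻⁷ mol.
Photons that must be absorbed: 8.880×10⁻⁷ / 0.0831 = 1.069×10⁻⁵ mol.
Incident photons needed: 1.069×10⁻⁵ / 0.482 = 2.218×10⁻⁵ mol.
Photon count: 2.218×10⁻⁵ × 6.022×10²³ = 1.34×10¹⁹.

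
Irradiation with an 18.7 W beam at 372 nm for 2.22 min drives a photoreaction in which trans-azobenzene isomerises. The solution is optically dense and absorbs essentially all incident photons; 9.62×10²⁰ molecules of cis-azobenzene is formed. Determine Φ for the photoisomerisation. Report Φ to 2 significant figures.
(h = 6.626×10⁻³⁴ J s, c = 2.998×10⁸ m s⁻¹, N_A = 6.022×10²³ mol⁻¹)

Φ = 0.21

Product: 9.62×10²⁰ / 6.022×10²³ = 0.001597 mol.
Photon energy at 372 nm: hc/λ = (6.626×10⁻³⁴)(2.998×10⁸)/(372×10⁻⁹) = 5.340×10⁻¹⁹ J.
Energy delivered: (18.7 W)(133.2 s) = 2491 J.
Photons incident: 2491 / 5.340×10⁻¹⁹ = 4.665×10²¹, i.e. 4.665×10²¹/6.022×10²³ = 0.007747 mol.
Φ = 0.001597 mol / 0.007747 mol photons = 0.21.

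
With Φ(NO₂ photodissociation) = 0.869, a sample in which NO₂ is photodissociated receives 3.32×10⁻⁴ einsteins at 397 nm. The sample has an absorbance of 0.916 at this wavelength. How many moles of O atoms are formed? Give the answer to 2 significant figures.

Fraction absorbed: 1 − 10^(−0.916) = 0.8787.
Photons absorbed: 0.8787 × 3.32×10⁻⁴ = 2.917×10⁻⁴ mol.
Product: Φ × n_abs = 0.869 × 2.917×10⁻⁴ = 2.535×10⁻⁴ mol.

2.5×10⁻⁴ mol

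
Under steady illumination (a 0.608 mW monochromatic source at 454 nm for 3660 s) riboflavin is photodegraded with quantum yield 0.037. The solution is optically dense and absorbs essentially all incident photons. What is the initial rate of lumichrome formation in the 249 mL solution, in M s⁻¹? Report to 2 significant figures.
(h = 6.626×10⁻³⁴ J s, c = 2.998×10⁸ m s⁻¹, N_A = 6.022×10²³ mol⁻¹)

3.4×10⁻¹⁰ M s⁻¹

Photon energy at 454 nm: hc/λ = (6.626×10⁻³⁴)(2.998×10⁸)/(454×10⁻⁹) = 4.375×10⁻¹⁹ J.
Energy delivered: (0.608 mW)(3660 s) = 2.225 J.
Photons incident: 2.225 / 4.375×10⁻¹⁹ = 5.086×10¹⁸, i.e. 5.086×10¹⁸/6.022×10²³ = 8.446×10⁻⁶ mol.
Product formed: 0.037 × 8.446×10⁻⁶ = 3.125×10⁻⁷ mol.
Rate: 3.125×10⁻⁷ mol / (3660 s × 0.249 L) = 3.4×10⁻¹⁰ M s⁻¹.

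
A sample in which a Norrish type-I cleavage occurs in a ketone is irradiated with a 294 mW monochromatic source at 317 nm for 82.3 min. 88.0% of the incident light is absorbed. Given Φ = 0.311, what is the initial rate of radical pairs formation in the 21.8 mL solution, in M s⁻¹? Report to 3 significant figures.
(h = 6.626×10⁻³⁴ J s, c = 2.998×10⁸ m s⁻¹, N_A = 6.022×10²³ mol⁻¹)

9.78×10⁻⁶ M s⁻¹

Photon energy at 317 nm: hc/λ = (6.626×10⁻³⁴)(2.998×10⁸)/(317×10⁻⁹) = 6.266×10⁻¹⁹ J.
Energy delivered: (294 mW)(4938 s) = 1452 J.
Photons incident: 1452 / 6.266×10⁻¹⁹ = 2.317×10²¹, i.e. 2.317×10²¹/6.022×10²³ = 0.003848 mol.
Photons absorbed: 0.880 × 0.003848 = 0.003386 mol.
Product formed: 0.311 × 0.003386 = 0.001053 mol.
Rate: 0.001053 mol / (4938 s × 0.0218 L) = 9.78×10⁻⁶ M s⁻¹.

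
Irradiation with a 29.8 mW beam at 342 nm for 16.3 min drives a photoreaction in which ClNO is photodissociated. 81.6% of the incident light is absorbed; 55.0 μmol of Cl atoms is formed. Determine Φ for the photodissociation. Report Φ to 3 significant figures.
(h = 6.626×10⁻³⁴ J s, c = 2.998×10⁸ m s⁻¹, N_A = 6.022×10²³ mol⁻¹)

Product: 55.0 μmol = 5.50×10⁻⁵ mol.
Photon energy at 342 nm: hc/λ = (6.626×10⁻³⁴)(2.998×10⁸)/(342×10⁻⁹) = 5.808×10⁻¹⁹ J.
Energy delivered: (29.8 mW)(978 s) = 29.14 J.
Photons incident: 29.14 / 5.808×10⁻¹⁹ = 5.017×10¹⁹, i.e. 5.017×10¹⁹/6.022×10²³ = 8.331×10⁻⁵ mol.
Photons absorbed: 0.816 × 8.331×10⁻⁵ = 6.798×10⁻⁵ mol.
Φ = 5.50×10⁻⁵ mol / 6.798×10⁻⁵ mol photons = 0.809.

Φ = 0.809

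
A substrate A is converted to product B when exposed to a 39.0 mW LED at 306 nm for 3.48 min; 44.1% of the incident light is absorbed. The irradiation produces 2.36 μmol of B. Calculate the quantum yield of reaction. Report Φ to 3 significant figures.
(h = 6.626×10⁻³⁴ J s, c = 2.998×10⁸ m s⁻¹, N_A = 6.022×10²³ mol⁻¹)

Φ = 0.257

Product: 2.36 μmol = 2.36×10⁻⁶ mol.
Photon energy at 306 nm: hc/λ = (6.626×10⁻³⁴)(2.998×10⁸)/(306×10⁻⁹) = 6.492×10⁻¹⁹ J.
Energy delivered: (39.0 mW)(208.8 s) = 8.143 J.
Photons incident: 8.143 / 6.492×10⁻¹⁹ = 1.254×10¹⁹, i.e. 1.254×10¹⁹/6.022×10²³ = 2.082×10⁻⁵ mol.
Photons absorbed: 0.441 × 2.082×10⁻⁵ = 9.182×10⁻⁶ mol.
Φ = 2.36×10⁻⁶ mol / 9.182×10⁻⁶ mol photons = 0.257.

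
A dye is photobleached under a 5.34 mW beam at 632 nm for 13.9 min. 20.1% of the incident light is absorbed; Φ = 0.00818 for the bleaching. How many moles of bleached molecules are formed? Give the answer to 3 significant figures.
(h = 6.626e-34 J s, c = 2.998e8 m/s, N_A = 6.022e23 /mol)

Photon energy at 632 nm: hc/λ = (6.626e-34)(2.998e8)/(632e-9) = 3.143e-19 J.
Energy delivered: (5.34 mW)(834 s) = 4.454 J.
Photons incident: 4.454 / 3.143e-19 = 1.417e19, i.e. 1.417e19/6.022e23 = 2.353e-5 mol.
Photons absorbed: 0.201 × 2.353e-5 = 4.730e-6 mol.
Product: Φ × n_abs = 0.00818 × 4.730e-6 = 3.869e-8 mol.

3.87e-8 mol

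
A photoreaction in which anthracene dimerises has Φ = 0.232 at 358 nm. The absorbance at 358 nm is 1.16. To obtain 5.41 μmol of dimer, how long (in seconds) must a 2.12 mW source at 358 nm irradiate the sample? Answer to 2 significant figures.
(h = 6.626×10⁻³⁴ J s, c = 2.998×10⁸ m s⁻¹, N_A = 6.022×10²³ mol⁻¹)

Product: 5.41 μmol = 5.41×10⁻⁶ mol.
Photons that must be absorbed: 5.41×10⁻⁶ / 0.232 = 2.332×10⁻⁵ mol.
Fraction absorbed: 1 − 10^(−1.16) = 0.9308.
Incident photons needed: 2.332×10⁻⁵ / 0.9308 = 2.505×10⁻⁵ mol.
Photon energy: hc/λ = 5.549×10⁻¹⁹ J; per mole, 3.342×10⁵ J mol⁻¹.
Energy required: 2.505×10⁻⁵ × 3.342×10⁵ = 8.372 J.
Time: 8.372 J / 0.00212 W = 3900 s.

t ≈ 3900 s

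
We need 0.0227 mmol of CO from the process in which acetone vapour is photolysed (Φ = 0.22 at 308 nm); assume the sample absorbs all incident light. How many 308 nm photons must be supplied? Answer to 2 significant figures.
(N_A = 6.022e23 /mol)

6.2e19 photons

Product: 0.0227 mmol = 2.27e-5 mol.
Photons that must be absorbed: 2.27e-5 / 0.22 = 1.032e-4 mol.
Photon count: 1.032e-4 × 6.022e23 = 6.2e19.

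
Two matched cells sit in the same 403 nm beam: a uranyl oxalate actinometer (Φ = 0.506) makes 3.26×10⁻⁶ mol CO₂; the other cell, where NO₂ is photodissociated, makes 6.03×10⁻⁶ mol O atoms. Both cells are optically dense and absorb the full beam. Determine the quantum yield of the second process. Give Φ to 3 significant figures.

Φ = 0.936

Photons absorbed by the actinometer: 3.26×10⁻⁶ / 0.506 = 6.443×10⁻⁶ mol.
Φ(unknown) = 6.03×10⁻⁶ / 6.443×10⁻⁶ = 0.936.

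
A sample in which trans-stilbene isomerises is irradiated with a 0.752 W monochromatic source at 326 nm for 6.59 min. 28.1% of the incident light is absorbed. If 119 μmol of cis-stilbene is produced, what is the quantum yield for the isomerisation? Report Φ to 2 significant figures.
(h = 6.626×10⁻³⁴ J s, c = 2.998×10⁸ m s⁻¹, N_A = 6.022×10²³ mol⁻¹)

Φ = 0.52

Product: 119 μmol = 1.19×10⁻⁴ mol.
Photon energy at 326 nm: hc/λ = (6.626×10⁻³⁴)(2.998×10⁸)/(326×10⁻⁹) = 6.093×10⁻¹⁹ J.
Energy delivered: (0.752 W)(395.4 s) = 297.3 J.
Photons incident: 297.3 / 6.093×10⁻¹⁹ = 4.879×10²⁰, i.e. 4.879×10²⁰/6.022×10²³ = 8.102×10⁻⁴ mol.
Photons absorbed: 0.281 × 8.102×10⁻⁴ = 2.277×10⁻⁴ mol.
Φ = 1.19×10⁻⁴ mol / 2.277×10⁻⁴ mol photons = 0.52.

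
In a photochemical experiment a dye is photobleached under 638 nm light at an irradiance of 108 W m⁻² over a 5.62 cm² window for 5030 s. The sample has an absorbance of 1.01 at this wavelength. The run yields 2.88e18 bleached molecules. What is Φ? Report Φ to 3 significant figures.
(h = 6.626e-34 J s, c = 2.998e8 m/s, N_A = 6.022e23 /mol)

Φ = 0.00326

Product: 2.88e18 / 6.022e23 = 4.782e-6 mol.
Photon energy at 638 nm: hc/λ = (6.626e-34)(2.998e8)/(638e-9) = 3.114e-19 J.
Energy delivered: (108 W m⁻²)(5.62e-4 m²)(5030 s) = 305.3 J.
Photons incident: 305.3 / 3.114e-19 = 9.804e20, i.e. 9.804e20/6.022e23 = 0.001628 mol.
Fraction absorbed: 1 − 10^(−1.01) = 0.9023.
Photons absorbed: 0.9023 × 0.001628 = 0.001469 mol.
Φ = 4.782e-6 mol / 0.001469 mol photons = 0.00326.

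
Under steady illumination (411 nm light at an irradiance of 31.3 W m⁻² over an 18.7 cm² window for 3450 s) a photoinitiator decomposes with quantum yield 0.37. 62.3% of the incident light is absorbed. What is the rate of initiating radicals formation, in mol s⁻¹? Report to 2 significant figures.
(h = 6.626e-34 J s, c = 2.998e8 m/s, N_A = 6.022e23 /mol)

4.6e-8 mol s⁻¹

Photon energy at 411 nm: hc/λ = (6.626e-34)(2.998e8)/(411e-9) = 4.833e-19 J.
Energy delivered: (31.3 W m⁻²)(18.7e-4 m²)(3450 s) = 201.9 J.
Photons incident: 201.9 / 4.833e-19 = 4.178e20, i.e. 4.178e20/6.022e23 = 6.938e-4 mol.
Photons absorbed: 0.623 × 6.938e-4 = 4.322e-4 mol.
Product formed: 0.37 × 4.322e-4 = 1.599e-4 mol.
Rate: 1.599e-4 / 3450 s = 4.6e-8 mol s⁻¹.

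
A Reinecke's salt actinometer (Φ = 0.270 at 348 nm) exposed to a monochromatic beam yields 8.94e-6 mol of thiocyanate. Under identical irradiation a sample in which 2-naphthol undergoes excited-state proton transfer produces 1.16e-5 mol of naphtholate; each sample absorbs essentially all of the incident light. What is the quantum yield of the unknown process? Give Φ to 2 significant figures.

Φ = 0.35

Photons absorbed by the actinometer: 8.94e-6 / 0.270 = 3.311e-5 mol.
Φ(unknown) = 1.16e-5 / 3.311e-5 = 0.35.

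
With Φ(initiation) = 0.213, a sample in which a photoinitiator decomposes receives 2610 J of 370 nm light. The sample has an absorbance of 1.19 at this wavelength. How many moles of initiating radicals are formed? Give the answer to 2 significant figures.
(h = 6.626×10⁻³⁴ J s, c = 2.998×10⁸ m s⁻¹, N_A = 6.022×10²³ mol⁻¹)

Photon energy at 370 nm: hc/λ = (6.626×10⁻³⁴)(2.998×10⁸)/(370×10⁻⁹) = 5.369×10⁻¹⁹ J.
Photons incident: 2610 / 5.369×10⁻¹⁹ = 4.861×10²¹, i.e. 4.861×10²¹/6.022×10²³ = 0.008072 mol.
Fraction absorbed: 1 − 10^(−1.19) = 0.9354.
Photons absorbed: 0.9354 × 0.008072 = 0.007551 mol.
Product: Φ × n_abs = 0.213 × 0.007551 = 0.001608 mol.

0.0016 mol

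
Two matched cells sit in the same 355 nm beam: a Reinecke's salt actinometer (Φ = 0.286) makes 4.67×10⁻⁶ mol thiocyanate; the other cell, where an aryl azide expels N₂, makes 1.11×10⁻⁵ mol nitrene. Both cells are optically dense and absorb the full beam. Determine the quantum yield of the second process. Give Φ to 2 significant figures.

Φ = 0.68

Photons absorbed by the actinometer: 4.67×10⁻⁶ / 0.286 = 1.633×10⁻⁵ mol.
Φ(unknown) = 1.11×10⁻⁵ / 1.633×10⁻⁵ = 0.68.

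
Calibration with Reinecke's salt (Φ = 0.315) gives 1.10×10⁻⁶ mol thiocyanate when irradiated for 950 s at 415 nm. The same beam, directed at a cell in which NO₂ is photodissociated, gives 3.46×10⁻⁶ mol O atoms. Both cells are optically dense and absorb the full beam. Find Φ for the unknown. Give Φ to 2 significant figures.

Photons absorbed by the actinometer: 1.10×10⁻⁶ / 0.315 = 3.492×10⁻⁶ mol.
Φ(unknown) = 3.46×10⁻⁶ / 3.492×10⁻⁶ = 0.99.

Φ = 0.99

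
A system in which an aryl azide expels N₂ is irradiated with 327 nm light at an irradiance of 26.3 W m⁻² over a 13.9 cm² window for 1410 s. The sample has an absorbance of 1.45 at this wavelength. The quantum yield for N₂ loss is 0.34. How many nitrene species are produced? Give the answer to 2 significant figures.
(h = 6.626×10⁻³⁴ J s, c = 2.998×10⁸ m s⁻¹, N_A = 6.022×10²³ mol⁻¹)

2.8×10¹⁹ species

Photon energy at 327 nm: hc/λ = (6.626×10⁻³⁴)(2.998×10⁸)/(327×10⁻⁹) = 6.075×10⁻¹⁹ J.
Energy delivered: (26.3 W m⁻²)(13.9×10⁻⁴ m²)(1410 s) = 51.55 J.
Photons incident: 51.55 / 6.075×10⁻¹⁹ = 8.486×10¹⁹, i.e. 8.486×10¹⁹/6.022×10²³ = 1.409×10⁻⁴ mol.
Fraction absorbed: 1 − 10^(−1.45) = 0.9645.
Photons absorbed: 0.9645 × 1.409×10⁻⁴ = 1.359×10⁻⁴ mol.
Product: Φ × n_abs = 0.34 × 1.359×10⁻⁴ = 4.621×10⁻⁵ mol.
As a count: 4.621×10⁻⁵ × 6.022×10²³ = 2.8×10¹⁹.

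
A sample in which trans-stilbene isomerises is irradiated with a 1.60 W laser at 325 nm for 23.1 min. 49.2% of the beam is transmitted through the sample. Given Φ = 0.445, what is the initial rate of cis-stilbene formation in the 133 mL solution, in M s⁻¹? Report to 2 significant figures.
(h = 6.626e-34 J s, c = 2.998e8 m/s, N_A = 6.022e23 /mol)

7.4e-6 M s⁻¹

Photon energy at 325 nm: hc/λ = (6.626e-34)(2.998e8)/(325e-9) = 6.112e-19 J.
Energy delivered: (1.60 W)(1386 s) = 2218 J.
Photons incident: 2218 / 6.112e-19 = 3.629e21, i.e. 3.629e21/6.022e23 = 0.006026 mol.
Fraction absorbed: 1 − 49.2/100 = 0.5080.
Photons absorbed: 0.5080 × 0.006026 = 0.003061 mol.
Product formed: 0.445 × 0.003061 = 0.001362 mol.
Rate: 0.001362 mol / (1386 s × 0.133 L) = 7.4e-6 M s⁻¹.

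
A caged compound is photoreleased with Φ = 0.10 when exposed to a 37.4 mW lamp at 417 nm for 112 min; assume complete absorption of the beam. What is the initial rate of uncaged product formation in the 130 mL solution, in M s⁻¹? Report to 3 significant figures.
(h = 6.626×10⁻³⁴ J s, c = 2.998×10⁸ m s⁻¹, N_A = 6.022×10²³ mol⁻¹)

Photon energy at 417 nm: hc/λ = (6.626×10⁻³⁴)(2.998×10⁸)/(417×10⁻⁹) = 4.764×10⁻¹⁹ J.
Energy delivered: (37.4 mW)(6720 s) = 251.3 J.
Photons incident: 251.3 / 4.764×10⁻¹⁹ = 5.275×10²⁰, i.e. 5.275×10²⁰/6.022×10²³ = 8.760×10⁻⁴ mol.
Product formed: 0.10 × 8.760×10⁻⁴ = 8.760×10⁻⁵ mol.
Rate: 8.760×10⁻⁵ mol / (6720 s × 0.13 L) = 1.00×10⁻⁷ M s⁻¹.

1.00×10⁻⁷ M s⁻¹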